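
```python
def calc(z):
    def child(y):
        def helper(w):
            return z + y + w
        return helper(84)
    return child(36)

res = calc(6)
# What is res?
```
126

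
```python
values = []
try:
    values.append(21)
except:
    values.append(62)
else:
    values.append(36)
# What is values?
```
[21, 36]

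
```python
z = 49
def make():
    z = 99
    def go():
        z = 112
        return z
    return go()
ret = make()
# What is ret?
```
112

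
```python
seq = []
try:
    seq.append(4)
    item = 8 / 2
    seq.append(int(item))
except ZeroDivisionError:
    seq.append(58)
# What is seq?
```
[4, 4]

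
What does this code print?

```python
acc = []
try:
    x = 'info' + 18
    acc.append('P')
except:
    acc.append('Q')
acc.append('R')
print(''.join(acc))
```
QR

Exception raised in try, caught by bare except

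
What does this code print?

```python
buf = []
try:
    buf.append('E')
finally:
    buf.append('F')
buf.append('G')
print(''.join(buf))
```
EFG

try/finally without except, no exception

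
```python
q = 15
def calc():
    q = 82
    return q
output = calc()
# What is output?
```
82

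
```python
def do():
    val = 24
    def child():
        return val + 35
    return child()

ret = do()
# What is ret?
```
59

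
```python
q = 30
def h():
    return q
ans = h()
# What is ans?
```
30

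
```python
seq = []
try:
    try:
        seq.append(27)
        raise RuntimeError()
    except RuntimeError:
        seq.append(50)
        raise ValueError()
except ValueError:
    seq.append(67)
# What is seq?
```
[27, 50, 67]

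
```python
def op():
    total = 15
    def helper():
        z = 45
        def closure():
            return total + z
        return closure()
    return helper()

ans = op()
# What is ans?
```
60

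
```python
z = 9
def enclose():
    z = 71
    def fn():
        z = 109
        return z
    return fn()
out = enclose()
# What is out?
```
109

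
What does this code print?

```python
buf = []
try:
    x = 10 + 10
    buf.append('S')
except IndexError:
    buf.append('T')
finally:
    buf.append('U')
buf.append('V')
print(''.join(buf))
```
SUV

finally runs after normal execution too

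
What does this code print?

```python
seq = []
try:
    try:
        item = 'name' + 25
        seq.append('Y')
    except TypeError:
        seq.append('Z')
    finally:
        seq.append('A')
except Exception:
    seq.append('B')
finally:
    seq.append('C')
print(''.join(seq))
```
ZAC

Both finally blocks run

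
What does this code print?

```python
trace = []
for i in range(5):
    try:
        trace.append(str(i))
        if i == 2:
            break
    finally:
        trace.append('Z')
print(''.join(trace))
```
0Z1Z2Z

finally runs even when breaking out of loop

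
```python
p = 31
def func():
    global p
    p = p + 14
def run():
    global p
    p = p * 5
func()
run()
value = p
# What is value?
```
225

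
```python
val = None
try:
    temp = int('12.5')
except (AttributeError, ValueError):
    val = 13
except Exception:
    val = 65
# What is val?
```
13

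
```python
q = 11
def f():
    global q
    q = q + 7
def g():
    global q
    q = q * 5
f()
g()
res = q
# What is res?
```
90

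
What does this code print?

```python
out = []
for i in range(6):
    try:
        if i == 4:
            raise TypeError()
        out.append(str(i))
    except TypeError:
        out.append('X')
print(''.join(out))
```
0123X5

Exception on i=4 caught, loop continues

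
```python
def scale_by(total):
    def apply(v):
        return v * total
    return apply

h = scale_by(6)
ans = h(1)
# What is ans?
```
6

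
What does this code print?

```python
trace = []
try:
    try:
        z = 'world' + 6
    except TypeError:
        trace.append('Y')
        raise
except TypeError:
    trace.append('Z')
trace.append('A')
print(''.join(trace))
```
YZA

raise without argument re-raises current exception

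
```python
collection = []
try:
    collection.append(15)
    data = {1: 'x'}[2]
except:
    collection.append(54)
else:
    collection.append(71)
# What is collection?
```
[15, 54]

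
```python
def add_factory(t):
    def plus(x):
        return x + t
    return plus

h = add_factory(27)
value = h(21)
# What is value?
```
48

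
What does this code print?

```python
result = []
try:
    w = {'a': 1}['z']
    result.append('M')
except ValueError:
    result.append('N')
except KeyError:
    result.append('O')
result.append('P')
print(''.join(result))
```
OP

KeyError is caught by its specific handler, not ValueError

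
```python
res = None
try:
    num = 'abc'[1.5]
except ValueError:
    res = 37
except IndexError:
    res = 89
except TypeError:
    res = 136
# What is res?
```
136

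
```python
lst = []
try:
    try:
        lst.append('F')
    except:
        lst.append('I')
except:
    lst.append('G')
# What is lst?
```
['F']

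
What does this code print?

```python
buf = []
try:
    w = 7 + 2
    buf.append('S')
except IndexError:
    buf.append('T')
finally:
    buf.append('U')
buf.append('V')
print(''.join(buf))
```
SUV

finally runs after normal execution too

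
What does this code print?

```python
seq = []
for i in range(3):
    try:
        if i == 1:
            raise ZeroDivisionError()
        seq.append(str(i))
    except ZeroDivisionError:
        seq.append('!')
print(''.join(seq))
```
0!2

Exception on i=1 caught, loop continues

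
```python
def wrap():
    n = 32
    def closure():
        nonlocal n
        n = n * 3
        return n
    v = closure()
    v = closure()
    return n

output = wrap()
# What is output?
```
288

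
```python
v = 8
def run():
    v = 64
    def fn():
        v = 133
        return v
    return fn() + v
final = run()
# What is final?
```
197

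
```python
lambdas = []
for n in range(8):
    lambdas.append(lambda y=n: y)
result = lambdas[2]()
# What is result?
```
2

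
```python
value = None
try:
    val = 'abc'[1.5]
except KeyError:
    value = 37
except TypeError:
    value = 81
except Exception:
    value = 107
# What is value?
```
81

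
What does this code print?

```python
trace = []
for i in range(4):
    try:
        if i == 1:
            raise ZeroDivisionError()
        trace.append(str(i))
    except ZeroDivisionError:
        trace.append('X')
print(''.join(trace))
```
0X23

Exception on i=1 caught, loop continues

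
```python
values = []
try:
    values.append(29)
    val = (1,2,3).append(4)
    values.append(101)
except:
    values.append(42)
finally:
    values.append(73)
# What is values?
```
[29, 42, 73]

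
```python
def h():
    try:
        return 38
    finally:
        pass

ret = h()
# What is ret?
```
38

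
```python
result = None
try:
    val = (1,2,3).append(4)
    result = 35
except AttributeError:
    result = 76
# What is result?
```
76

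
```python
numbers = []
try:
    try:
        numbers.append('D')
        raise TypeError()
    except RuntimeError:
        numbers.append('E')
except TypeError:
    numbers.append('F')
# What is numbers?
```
['D', 'F']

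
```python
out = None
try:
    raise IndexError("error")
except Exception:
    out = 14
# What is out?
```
14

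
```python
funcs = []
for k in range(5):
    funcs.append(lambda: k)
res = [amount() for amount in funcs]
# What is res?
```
[4, 4, 4, 4, 4]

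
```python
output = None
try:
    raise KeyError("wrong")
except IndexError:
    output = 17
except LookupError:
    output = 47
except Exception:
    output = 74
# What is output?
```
47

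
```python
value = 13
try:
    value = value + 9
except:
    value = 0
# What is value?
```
22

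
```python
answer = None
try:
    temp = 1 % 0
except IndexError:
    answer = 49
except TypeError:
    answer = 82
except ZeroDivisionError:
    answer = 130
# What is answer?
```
130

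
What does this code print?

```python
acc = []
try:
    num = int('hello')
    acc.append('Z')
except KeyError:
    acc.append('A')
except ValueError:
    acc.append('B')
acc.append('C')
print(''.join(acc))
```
BC

ValueError is caught by its specific handler, not KeyError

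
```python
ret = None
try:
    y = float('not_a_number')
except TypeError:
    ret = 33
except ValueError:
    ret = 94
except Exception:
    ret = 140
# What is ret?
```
94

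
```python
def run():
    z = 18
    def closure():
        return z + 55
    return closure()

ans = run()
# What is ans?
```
73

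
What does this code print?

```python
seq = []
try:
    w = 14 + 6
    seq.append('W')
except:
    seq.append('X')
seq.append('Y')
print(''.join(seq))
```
WY

No exception, try block completes normally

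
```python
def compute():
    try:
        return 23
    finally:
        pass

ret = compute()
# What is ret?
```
23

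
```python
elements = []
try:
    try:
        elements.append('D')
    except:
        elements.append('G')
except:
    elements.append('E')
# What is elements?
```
['D']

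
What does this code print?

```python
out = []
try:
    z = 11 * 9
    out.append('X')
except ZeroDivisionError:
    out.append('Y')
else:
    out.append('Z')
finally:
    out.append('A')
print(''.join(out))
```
XZA

else runs before finally when no exception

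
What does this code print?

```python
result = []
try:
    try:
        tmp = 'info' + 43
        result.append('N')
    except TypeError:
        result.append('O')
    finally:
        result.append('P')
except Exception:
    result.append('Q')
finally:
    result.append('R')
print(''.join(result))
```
OPR

Both finally blocks run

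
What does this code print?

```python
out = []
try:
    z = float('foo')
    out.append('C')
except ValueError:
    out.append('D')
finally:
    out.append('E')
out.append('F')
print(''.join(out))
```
DEF

finally always runs, even after exception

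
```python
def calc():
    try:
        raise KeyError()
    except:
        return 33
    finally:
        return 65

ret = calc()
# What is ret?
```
65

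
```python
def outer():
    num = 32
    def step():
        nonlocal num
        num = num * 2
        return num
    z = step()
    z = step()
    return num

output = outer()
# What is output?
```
128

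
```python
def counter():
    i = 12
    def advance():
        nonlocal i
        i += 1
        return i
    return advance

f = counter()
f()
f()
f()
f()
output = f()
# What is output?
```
17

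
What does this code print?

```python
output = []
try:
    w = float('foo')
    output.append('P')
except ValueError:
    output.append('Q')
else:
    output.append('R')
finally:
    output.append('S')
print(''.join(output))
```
QS

Exception: except runs, else skipped, finally runs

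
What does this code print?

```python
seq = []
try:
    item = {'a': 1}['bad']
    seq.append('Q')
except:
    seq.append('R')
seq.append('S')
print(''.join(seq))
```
RS

Exception raised in try, caught by bare except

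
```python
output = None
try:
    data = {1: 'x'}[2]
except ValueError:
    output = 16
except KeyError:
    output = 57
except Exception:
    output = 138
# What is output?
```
57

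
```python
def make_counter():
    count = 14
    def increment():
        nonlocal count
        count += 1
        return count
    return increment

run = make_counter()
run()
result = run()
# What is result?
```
16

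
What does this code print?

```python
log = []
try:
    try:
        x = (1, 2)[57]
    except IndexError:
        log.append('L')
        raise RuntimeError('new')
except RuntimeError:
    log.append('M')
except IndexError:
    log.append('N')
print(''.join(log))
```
LM

New RuntimeError raised, caught by outer RuntimeError handler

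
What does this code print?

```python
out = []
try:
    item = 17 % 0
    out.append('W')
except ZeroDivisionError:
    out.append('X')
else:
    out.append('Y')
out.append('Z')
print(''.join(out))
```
XZ

else block skipped when exception is caught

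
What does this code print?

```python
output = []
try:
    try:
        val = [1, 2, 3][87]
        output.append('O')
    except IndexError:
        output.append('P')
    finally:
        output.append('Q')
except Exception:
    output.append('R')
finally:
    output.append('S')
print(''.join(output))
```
PQS

Both finally blocks run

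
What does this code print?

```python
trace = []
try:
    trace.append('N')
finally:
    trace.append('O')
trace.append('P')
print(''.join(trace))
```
NOP

try/finally without except, no exception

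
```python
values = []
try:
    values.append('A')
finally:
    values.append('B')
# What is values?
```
['A', 'B']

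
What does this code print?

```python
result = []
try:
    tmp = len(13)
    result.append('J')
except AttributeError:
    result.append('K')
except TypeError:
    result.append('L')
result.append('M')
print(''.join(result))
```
LM

TypeError is caught by its specific handler, not AttributeError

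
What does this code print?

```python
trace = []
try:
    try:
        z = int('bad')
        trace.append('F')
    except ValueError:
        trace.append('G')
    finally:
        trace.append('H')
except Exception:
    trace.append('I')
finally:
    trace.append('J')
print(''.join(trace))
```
GHJ

Both finally blocks run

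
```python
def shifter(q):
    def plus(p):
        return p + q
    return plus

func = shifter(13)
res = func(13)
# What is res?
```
26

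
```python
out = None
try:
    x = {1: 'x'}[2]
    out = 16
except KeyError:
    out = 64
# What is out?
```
64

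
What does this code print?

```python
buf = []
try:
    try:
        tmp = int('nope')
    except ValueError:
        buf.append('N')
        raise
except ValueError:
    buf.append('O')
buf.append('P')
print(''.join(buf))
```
NOP

raise without argument re-raises current exception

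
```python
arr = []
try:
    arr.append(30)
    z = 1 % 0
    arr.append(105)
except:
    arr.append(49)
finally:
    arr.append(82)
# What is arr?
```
[30, 49, 82]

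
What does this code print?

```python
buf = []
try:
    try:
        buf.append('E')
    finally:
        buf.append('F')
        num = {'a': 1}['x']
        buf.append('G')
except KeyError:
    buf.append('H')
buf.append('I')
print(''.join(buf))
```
EFHI

Exception in inner finally caught by outer except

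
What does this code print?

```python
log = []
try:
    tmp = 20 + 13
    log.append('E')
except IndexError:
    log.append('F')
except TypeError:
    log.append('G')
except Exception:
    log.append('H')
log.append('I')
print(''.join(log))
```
EI

No exception, try block completes normally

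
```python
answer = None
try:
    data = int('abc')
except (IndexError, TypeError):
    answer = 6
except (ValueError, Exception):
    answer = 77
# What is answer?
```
77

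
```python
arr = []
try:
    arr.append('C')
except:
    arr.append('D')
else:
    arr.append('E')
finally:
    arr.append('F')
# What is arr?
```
['C', 'E', 'F']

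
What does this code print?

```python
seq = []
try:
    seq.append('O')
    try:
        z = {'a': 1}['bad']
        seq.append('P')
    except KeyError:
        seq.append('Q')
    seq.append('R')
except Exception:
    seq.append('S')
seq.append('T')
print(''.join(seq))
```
OQRT

Inner exception caught by inner handler, outer continues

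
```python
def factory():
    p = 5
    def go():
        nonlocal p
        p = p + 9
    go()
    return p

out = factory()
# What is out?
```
14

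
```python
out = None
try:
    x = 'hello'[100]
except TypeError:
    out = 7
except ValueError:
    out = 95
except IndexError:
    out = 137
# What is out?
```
137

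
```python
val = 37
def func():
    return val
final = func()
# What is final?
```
37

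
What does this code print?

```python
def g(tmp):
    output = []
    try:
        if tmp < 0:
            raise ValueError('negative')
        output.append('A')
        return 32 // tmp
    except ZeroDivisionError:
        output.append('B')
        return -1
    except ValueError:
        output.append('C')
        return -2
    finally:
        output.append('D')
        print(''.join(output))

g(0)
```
ABD

tmp=0 causes ZeroDivisionError, caught, finally prints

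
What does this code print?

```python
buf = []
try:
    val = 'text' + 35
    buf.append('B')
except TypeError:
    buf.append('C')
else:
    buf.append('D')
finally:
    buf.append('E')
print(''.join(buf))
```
CE

Exception: except runs, else skipped, finally runs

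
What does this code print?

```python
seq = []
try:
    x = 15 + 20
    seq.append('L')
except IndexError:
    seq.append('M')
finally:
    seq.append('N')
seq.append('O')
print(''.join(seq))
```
LNO

finally runs after normal execution too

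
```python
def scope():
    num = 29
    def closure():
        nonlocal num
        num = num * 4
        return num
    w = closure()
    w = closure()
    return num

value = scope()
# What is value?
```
464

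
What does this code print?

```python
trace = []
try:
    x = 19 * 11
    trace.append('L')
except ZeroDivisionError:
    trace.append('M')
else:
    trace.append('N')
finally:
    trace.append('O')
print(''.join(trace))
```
LNO

else runs before finally when no exception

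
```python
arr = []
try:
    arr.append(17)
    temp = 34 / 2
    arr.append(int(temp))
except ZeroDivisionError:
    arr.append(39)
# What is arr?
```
[17, 17]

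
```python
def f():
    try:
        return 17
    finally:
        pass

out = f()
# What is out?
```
17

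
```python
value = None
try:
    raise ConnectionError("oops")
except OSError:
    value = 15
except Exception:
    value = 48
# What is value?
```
15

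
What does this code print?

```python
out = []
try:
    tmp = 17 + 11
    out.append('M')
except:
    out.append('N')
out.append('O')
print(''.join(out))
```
MO

No exception, try block completes normally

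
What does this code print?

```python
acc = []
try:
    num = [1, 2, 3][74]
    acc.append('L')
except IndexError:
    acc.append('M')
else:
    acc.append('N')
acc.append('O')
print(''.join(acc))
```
MO

else block skipped when exception is caught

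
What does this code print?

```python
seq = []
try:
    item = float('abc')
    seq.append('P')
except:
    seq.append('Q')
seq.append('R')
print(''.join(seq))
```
QR

Exception raised in try, caught by bare except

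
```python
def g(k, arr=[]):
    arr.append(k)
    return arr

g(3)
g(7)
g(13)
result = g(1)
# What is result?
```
[3, 7, 13, 1]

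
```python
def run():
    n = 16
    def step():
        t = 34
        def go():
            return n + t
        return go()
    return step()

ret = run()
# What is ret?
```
50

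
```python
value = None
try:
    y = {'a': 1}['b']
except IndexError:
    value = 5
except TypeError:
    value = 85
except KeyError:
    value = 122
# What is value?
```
122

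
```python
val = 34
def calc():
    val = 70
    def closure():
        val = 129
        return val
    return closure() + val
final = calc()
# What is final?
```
199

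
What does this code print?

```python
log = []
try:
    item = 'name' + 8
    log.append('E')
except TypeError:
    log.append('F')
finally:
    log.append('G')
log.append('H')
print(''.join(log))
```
FGH

finally always runs, even after exception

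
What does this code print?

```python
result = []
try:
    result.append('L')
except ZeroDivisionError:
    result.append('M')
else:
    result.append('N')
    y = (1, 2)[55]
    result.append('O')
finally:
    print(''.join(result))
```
LN

Try succeeds, else appends 'N', IndexError in else is uncaught, finally prints before exception propagates ('O' never appended)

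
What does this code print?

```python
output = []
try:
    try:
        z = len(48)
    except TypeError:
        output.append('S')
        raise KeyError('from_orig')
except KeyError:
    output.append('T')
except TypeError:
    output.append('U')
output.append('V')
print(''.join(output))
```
STV

KeyError raised and caught, original TypeError not re-raised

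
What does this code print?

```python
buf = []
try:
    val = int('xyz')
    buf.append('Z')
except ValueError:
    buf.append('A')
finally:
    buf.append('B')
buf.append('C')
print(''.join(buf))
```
ABC

finally always runs, even after exception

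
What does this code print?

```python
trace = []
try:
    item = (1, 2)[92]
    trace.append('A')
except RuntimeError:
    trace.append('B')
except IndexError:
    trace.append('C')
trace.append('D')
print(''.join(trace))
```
CD

IndexError is caught by its specific handler, not RuntimeError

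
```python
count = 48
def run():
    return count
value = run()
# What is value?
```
48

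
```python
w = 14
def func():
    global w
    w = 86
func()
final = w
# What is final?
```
86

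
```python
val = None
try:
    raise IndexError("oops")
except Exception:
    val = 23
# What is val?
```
23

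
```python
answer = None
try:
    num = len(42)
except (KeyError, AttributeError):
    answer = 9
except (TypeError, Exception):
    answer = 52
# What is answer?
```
52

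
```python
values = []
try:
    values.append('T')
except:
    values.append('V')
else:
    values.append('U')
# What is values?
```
['T', 'U']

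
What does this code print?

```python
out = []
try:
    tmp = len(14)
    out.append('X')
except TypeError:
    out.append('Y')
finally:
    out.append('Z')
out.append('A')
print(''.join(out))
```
YZA

finally always runs, even after exception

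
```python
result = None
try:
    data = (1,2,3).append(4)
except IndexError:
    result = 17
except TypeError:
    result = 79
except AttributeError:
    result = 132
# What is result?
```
132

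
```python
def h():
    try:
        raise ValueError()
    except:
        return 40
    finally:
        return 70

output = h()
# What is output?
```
70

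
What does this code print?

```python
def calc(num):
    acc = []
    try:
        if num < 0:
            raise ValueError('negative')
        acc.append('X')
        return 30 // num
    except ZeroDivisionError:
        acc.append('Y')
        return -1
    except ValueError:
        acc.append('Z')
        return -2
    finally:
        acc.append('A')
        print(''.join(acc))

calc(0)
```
XYA

num=0 causes ZeroDivisionError, caught, finally prints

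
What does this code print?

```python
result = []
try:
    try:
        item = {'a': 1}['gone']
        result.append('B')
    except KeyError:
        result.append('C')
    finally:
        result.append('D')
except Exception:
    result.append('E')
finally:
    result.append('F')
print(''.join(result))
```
CDF

Both finally blocks run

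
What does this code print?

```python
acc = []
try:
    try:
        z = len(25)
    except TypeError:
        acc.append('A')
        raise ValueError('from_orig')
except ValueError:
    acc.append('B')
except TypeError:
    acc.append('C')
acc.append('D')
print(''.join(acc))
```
ABD

ValueError raised and caught, original TypeError not re-raised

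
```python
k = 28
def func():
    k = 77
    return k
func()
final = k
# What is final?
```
28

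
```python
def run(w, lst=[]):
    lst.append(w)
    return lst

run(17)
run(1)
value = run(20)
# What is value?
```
[17, 1, 20]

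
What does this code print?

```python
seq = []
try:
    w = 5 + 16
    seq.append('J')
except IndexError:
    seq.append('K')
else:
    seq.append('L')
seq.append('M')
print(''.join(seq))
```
JLM

else block runs when no exception occurs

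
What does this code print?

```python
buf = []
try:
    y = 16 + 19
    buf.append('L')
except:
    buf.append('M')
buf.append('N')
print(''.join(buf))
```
LN

No exception, try block completes normally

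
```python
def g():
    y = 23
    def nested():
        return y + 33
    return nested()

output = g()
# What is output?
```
56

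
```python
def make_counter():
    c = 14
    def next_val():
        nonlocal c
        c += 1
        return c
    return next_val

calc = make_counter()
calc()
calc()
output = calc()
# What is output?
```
17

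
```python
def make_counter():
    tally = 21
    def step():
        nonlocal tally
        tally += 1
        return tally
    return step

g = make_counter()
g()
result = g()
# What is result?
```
23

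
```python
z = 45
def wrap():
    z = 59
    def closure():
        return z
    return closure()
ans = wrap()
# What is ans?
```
59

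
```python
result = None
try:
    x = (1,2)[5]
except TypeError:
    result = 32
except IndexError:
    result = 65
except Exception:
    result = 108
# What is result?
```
65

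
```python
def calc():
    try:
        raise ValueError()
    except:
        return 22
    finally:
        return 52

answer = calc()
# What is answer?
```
52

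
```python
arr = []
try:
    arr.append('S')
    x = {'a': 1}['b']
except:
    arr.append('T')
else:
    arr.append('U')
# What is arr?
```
['S', 'T']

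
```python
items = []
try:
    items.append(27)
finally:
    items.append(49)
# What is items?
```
[27, 49]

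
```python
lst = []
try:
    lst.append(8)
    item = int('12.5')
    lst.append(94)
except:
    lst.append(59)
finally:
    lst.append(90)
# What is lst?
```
[8, 59, 90]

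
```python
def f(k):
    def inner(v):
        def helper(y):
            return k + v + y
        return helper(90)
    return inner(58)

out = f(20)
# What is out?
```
168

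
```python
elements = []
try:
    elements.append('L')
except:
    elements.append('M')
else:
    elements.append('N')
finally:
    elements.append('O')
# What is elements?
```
['L', 'N', 'O']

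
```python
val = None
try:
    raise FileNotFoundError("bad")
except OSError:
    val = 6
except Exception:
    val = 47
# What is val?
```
6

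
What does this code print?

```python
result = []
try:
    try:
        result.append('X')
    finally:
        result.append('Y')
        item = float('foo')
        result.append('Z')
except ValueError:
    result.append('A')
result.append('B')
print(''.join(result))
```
XYAB

Exception in inner finally caught by outer except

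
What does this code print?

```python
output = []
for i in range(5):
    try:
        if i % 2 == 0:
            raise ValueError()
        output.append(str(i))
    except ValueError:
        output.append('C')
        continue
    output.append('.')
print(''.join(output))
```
C1.C3.C

continue in except skips rest of loop body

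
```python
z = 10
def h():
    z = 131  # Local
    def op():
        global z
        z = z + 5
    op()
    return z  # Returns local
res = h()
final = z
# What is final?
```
15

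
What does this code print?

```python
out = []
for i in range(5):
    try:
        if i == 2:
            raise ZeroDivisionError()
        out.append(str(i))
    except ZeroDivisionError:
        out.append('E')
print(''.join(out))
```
01E34

Exception on i=2 caught, loop continues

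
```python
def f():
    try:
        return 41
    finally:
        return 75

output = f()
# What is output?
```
75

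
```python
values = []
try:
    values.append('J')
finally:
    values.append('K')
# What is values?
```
['J', 'K']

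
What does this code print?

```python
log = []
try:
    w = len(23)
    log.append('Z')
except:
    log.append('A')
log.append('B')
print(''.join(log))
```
AB

Exception raised in try, caught by bare except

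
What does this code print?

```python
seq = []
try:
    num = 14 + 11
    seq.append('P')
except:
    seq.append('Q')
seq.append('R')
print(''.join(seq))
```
PR

No exception, try block completes normally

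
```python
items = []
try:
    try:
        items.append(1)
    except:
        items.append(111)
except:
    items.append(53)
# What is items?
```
[1]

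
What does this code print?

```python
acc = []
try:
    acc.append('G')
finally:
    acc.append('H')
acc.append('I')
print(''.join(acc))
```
GHI

try/finally without except, no exception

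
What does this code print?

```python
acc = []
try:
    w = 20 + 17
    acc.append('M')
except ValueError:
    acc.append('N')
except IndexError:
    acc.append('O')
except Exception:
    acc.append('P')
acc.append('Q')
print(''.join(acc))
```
MQ

No exception, try block completes normally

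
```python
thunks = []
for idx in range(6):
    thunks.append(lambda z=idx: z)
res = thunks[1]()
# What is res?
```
1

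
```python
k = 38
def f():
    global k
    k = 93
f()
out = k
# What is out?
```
93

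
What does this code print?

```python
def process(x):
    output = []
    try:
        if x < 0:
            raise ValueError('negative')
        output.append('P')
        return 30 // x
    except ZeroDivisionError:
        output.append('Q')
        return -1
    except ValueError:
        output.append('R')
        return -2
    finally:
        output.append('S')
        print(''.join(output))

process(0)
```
PQS

x=0 causes ZeroDivisionError, caught, finally prints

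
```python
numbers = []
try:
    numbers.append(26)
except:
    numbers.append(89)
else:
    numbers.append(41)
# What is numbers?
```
[26, 41]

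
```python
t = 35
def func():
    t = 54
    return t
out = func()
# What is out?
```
54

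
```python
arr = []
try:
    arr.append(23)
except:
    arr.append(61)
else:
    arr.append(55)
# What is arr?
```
[23, 55]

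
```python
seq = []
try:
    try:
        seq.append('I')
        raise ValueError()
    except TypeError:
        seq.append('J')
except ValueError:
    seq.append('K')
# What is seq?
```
['I', 'K']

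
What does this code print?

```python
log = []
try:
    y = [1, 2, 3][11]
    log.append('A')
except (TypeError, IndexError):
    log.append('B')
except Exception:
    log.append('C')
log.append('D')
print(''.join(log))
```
BD

IndexError matches tuple containing it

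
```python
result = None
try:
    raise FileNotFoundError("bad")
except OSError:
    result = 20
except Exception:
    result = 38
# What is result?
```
20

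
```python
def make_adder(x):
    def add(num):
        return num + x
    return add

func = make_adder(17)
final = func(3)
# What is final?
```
20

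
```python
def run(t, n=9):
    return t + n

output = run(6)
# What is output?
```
15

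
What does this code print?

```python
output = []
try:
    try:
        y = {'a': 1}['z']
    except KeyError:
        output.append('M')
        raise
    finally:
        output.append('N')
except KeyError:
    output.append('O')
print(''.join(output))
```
MNO

finally runs before re-raised exception propagates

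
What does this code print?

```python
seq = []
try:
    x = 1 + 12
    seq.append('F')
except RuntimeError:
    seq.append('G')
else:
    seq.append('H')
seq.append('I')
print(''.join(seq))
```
FHI

else block runs when no exception occurs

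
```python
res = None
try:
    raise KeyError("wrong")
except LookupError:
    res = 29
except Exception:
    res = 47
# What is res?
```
29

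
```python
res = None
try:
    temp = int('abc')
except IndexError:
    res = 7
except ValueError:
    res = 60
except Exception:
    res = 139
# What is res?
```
60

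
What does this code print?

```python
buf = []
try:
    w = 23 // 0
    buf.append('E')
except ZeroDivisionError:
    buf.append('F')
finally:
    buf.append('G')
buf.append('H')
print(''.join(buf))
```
FGH

finally always runs, even after exception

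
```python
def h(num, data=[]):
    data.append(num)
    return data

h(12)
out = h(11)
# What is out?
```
[12, 11]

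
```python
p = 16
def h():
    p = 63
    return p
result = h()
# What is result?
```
63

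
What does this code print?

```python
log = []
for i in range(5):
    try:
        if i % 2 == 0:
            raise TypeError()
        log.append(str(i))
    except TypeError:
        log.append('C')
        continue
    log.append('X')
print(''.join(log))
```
C1XC3XC

continue in except skips rest of loop body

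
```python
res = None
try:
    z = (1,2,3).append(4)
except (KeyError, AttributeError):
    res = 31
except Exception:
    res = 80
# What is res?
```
31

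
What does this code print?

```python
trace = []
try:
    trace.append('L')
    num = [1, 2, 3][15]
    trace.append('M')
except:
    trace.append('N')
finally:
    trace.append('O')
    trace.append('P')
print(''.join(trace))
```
LNOP

Code before exception runs, then except, then all of finally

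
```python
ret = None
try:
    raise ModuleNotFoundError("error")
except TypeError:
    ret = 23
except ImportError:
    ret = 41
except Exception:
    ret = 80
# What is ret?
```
41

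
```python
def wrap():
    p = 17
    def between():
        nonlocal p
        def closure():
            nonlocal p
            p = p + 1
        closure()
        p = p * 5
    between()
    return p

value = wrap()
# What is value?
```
90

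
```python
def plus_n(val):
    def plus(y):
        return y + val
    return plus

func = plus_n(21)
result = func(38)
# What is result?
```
59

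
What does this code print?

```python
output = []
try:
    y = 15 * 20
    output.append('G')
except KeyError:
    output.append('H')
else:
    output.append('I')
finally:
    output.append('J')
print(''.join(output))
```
GIJ

else runs before finally when no exception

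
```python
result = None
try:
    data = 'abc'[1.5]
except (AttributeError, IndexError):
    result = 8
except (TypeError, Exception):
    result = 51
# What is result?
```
51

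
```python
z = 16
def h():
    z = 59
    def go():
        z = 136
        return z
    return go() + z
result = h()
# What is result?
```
195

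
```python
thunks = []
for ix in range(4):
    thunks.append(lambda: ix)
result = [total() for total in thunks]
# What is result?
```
[3, 3, 3, 3]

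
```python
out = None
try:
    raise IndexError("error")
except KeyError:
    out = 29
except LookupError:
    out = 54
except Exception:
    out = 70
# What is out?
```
54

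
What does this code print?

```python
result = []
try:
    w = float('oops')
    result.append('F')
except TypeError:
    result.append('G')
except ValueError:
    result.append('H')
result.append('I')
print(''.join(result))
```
HI

ValueError is caught by its specific handler, not TypeError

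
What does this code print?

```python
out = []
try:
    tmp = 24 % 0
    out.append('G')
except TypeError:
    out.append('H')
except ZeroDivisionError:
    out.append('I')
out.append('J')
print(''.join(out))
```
IJ

ZeroDivisionError is caught by its specific handler, not TypeError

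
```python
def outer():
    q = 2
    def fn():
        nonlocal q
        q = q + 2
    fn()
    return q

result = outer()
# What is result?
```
4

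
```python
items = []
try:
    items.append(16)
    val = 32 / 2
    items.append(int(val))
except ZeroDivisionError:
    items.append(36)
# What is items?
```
[16, 16]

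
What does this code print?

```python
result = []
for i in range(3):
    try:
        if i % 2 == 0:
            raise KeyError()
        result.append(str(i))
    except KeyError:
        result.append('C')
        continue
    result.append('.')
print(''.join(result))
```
C1.C

continue in except skips rest of loop body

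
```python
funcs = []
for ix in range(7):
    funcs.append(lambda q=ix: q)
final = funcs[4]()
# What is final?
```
4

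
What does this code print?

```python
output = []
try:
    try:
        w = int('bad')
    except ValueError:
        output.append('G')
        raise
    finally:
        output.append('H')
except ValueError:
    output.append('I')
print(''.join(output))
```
GHI

finally runs before re-raised exception propagates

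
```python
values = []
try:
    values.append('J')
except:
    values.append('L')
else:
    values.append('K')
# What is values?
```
['J', 'K']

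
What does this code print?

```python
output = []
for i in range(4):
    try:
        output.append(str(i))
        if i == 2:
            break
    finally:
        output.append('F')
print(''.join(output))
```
0F1F2F

finally runs even when breaking out of loop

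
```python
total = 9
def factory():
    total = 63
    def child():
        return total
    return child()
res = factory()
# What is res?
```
63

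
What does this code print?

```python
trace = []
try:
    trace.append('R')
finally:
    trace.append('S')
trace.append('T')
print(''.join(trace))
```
RST

try/finally without except, no exception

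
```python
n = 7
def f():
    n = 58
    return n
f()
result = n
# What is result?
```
7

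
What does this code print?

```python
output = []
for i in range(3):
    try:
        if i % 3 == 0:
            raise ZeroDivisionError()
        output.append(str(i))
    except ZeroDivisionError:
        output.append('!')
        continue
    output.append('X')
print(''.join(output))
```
!1X2X

continue in except skips rest of loop body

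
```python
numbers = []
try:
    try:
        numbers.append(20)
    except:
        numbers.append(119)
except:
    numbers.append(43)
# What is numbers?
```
[20]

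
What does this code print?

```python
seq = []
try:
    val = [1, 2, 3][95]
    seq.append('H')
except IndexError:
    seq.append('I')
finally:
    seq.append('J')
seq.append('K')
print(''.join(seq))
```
IJK

finally always runs, even after exception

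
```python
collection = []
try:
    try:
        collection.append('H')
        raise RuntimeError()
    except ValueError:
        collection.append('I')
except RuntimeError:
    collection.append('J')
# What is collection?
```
['H', 'J']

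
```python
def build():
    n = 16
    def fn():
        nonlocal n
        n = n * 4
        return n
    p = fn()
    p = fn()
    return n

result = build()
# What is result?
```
256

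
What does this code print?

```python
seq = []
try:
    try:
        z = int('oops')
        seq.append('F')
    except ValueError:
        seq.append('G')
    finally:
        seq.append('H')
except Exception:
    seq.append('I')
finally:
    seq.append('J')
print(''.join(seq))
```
GHJ

Both finally blocks run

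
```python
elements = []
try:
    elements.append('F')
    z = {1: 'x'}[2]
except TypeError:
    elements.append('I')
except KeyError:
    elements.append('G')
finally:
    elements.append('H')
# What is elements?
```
['F', 'G', 'H']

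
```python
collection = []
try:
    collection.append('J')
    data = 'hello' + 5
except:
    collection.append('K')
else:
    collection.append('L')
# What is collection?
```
['J', 'K']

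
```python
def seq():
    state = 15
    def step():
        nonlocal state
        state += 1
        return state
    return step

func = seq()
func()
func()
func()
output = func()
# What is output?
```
19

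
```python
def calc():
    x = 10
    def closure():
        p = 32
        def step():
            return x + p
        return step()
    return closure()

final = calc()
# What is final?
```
42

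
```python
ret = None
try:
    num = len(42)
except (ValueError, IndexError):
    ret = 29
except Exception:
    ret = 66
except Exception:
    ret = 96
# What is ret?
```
66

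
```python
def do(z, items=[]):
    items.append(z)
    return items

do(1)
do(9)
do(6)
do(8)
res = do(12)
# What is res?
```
[1, 9, 6, 8, 12]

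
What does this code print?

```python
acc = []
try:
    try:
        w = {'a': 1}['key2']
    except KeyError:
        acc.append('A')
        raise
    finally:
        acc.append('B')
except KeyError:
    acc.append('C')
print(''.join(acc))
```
ABC

finally runs before re-raised exception propagates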